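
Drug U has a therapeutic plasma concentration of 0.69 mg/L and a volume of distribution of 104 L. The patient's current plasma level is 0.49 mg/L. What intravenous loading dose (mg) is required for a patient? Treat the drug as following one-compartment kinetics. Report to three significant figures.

Concentration deficit ΔC = 0.69 − 0.49 = 0.2000 mg/L
LD = Vd × ΔC = 104.0 × 0.2000 = 20.80 mg

20.8 mg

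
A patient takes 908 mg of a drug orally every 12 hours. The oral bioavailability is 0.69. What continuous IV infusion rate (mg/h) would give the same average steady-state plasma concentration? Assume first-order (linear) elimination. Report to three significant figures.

Equivalent systemic input: infusion rate = F·D/τ.
Rate = 0.69 × 908 / 12 = 52.21 mg/h

52.2 mg/h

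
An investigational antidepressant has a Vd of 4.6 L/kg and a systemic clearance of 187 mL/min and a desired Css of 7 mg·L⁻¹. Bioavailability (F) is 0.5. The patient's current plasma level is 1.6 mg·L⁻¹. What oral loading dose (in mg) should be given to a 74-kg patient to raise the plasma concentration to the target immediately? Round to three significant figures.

Vd(total) = 74 kg × 4.6 L/kg = 340.4 L
The loading dose fills Vd to the target concentration.
Concentration deficit ΔC = 7 − 1.6 = 5.400 mg/L
LD = Vd × ΔC / F = 340.4 × 5.400 / 0.5 = 3676 mg

3680 mg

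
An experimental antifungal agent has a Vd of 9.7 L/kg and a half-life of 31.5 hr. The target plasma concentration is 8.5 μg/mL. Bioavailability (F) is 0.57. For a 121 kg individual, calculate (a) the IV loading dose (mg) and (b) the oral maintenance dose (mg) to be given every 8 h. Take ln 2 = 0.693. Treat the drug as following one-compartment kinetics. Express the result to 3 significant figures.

Vd(total) = 121 kg × 9.7 L/kg = 1174 L
LD = Vd × C = 1174 × 8.5 = 9979 mg
CL = 0.693 × Vd / t½ = 0.693 × 1174 / 31.5 = 25.83 L/h
D = CL × Css × τ / F = 25.83 × 8.5 × 8 / 0.57 = 3081 mg

(a) 9980 mg; (b) 3080 mg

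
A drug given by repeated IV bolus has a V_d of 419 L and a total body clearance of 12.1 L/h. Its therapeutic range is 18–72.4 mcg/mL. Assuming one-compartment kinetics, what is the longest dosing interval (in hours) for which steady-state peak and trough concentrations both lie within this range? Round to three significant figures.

k = CL / Vd = 12.10 / 419.0 = 0.02888 h⁻¹
Between IV bolus doses, concentration decays as C = C₀·e^(−kτ), so C_peak/C_trough = e^(kτ).
τ_max = ln(C_peak/C_trough) / k = ln(72.4/18) / 0.02888 = 1.392 / 0.02888 = 48.20 h

48.2 h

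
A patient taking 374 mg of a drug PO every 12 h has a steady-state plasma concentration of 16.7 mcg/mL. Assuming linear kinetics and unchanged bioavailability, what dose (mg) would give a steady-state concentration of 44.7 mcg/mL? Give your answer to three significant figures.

1000 mg

With linear kinetics, Css is proportional to dose rate (D/τ) at fixed clearance.
D₂ = D₁ × (Css,target / Css,current) = 374 × 44.7/16.7 = 1001 mg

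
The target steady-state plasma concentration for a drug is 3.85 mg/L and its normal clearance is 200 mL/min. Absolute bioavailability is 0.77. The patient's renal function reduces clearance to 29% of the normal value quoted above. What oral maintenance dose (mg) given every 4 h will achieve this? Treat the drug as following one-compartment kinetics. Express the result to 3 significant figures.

CL = 200 mL/min × 60/1000 = 12.00 L/h
Patient clearance = 0.29 × 12.00 = 3.480 L/h
At steady state, dose per interval replaces the amount cleared in that interval: F·D/τ = CL·Css.
D = CL × Css × τ / F = 3.480 × 3.85 × 4 / 0.77 = 69.60 mg

69.6 mg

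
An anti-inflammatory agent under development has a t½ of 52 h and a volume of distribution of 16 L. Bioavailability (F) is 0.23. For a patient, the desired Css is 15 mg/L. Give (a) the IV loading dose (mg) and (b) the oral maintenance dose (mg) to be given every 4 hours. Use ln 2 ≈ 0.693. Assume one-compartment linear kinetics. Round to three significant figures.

(a) 240 mg; (b) 55.6 mg

LD = Vd × C = 16.00 × 15 = 240.0 mg
CL = 0.693 × Vd / t½ = 0.693 × 16.00 / 52 = 0.2132 L/h
D = CL × Css × τ / F = 0.2132 × 15 × 4 / 0.23 = 55.62 mg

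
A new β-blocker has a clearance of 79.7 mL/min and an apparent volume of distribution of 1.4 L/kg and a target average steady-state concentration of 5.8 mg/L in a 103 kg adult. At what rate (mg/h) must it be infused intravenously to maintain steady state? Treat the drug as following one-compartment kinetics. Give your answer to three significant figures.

Convert clearance: 79.7 mL/min × 60 min/h ÷ 1000 mL/L = 4.782 L/h
Maintenance depends on clearance, not Vd — rate in must match rate out.
R₀ = 4.782 × 5.8 = 27.74 mg/h

27.7 mg/h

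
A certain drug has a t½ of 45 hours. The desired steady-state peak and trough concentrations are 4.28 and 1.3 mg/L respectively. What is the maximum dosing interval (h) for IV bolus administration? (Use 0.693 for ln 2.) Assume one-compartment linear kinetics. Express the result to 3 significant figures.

k = 0.693 / t½ = 0.693 / 45 = 0.01540 h⁻¹
Between IV bolus doses, concentration decays as C = C₀·e^(−kτ), so C_peak/C_trough = e^(kτ).
τ_max = ln(C_peak/C_trough) / k = ln(4.28/1.3) / 0.01540 = 1.192 / 0.01540 = 77.40 h

77.4 h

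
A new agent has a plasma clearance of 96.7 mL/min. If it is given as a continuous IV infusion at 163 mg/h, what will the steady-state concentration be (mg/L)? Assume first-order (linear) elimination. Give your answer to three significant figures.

CL = 96.7 mL/min × 60/1000 = 5.802 L/h
Css = rate / CL = 163 / 5.802 = 28.09 mg/L

28.1 mg/L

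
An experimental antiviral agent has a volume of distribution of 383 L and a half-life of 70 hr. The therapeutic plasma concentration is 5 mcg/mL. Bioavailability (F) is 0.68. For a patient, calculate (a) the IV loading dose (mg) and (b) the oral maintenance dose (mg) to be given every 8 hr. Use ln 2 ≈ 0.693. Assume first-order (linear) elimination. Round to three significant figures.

(a) 1920 mg; (b) 223 mg

LD = Vd × C = 383.0 × 5 = 1915 mg
CL = 0.693 × Vd / t½ = 0.693 × 383.0 / 70 = 3.792 L/h
D = CL × Css × τ / F = 3.792 × 5 × 8 / 0.68 = 223.1 mg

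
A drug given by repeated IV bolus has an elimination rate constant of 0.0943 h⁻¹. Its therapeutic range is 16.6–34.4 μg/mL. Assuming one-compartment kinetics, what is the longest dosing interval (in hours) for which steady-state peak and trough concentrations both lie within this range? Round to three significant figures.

Between IV bolus doses, concentration decays as C = C₀·e^(−kτ), so C_peak/C_trough = e^(kτ).
τ_max = ln(C_peak/C_trough) / k = ln(34.4/16.6) / 0.09430 = 0.7287 / 0.09430 = 7.727 h

7.73 h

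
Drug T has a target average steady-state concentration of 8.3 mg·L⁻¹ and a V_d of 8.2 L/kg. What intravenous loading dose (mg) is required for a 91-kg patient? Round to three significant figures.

6190 mg

Vd(total) = 91 kg × 8.2 L/kg = 746.2 L
The loading dose fills Vd to the target concentration.
LD = Vd × C = 746.2 × 8.300 = 6193 mg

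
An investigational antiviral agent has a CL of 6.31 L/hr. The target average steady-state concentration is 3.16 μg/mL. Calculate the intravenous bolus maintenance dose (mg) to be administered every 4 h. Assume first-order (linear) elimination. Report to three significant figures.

79.8 mg

At steady state, dose per interval replaces the amount cleared in that interval: D/τ = CL·Css.
D = CL × Css × τ = 6.310 × 3.16 × 4 = 79.76 mg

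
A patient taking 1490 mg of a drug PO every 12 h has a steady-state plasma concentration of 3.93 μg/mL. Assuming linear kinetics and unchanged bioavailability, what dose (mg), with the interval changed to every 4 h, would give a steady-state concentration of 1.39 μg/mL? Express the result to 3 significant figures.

176 mg

With linear kinetics, Css is proportional to dose rate (D/τ) at fixed clearance.
D₂ = D₁ × (Css,target / Css,current) × (τ₂/τ₁) = 1490 × (1.39/3.93) × (4/12) = 175.7 mg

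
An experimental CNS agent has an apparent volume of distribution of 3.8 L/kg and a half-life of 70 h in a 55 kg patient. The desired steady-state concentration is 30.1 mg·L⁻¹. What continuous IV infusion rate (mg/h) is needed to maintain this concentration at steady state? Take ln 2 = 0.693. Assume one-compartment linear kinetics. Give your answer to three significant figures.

62.3 mg/h

Vd = 3.8 L/kg × 55 kg = 209.0 L
CL = ln 2 · Vd / t½ = 0.693 × 209.0 / 70 = 2.069 L/h
Infusion rate = CL × Css = 2.069 × 30.1 = 62.28 mg/h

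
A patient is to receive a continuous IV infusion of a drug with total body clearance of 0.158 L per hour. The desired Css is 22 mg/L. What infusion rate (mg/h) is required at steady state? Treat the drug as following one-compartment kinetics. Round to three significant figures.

At steady state, infusion rate equals elimination rate: rate in = CL × Css.
Infusion rate = CL · Css = 0.1580 L/h × 22 mg/L = 3.476 mg/h

3.48 mg/h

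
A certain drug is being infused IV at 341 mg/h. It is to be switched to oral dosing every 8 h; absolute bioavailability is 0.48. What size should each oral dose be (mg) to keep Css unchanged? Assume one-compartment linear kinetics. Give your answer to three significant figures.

To maintain the same Css, the systemic dosing rate must be unchanged: F·D/τ = infusion rate.
D = rate × τ / F = 341 × 8 / 0.48 = 5683 mg

5680 mg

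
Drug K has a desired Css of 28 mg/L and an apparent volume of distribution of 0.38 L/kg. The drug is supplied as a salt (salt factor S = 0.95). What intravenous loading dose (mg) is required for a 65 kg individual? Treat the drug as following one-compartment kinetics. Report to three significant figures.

728 mg

Vd = 0.38 L/kg × 65 kg = 24.70 L
LD = Vd × C / S = 24.70 × 28.00 / 0.95 = 728.0 mg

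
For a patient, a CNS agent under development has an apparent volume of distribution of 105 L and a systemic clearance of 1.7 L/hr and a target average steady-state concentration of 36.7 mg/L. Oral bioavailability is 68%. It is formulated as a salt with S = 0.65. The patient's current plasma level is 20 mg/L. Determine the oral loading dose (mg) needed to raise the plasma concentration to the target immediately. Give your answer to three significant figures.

3970 mg

Concentration deficit ΔC = 36.7 − 20 = 16.70 mg/L
LD = Vd × ΔC / F / S = 105.0 × 16.70 / 0.68 / 0.65 = 3967 mg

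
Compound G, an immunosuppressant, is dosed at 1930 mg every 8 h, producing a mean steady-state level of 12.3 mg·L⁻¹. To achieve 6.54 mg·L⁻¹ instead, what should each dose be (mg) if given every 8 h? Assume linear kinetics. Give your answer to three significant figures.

1030 mg

For first-order elimination, Css ∝ F·D/(CL·τ); F and CL are unchanged, so Css ∝ D/τ.
D₂ = D₁ × (Css,target / Css,current) = 1930 × 6.54/12.3 = 1026 mg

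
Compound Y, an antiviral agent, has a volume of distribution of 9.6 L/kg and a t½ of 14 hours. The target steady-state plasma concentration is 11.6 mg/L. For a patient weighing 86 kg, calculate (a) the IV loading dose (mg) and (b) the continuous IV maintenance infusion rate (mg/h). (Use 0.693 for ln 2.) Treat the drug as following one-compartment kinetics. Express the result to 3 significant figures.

(a) 9580 mg; (b) 474 mg/h

Vd = 9.6 L/kg × 86 kg = 825.6 L
LD = Vd × C = 825.6 × 11.6 = 9577 mg
CL = 0.693 × Vd / t½ = 0.693 × 825.6 / 14 = 40.87 L/h
Infusion rate = CL × Css = 40.87 × 11.6 = 474.1 mg/h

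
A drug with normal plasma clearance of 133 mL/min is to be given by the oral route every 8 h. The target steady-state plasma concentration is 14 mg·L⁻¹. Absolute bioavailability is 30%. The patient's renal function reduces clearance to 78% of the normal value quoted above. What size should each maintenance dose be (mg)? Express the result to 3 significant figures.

CL = 133 mL/min = 133 × 0.06 = 7.980 L/h
Patient clearance = 0.78 × 7.980 = 6.224 L/h
D = CL × Css × τ / F = 6.224 × 14 × 8 / 0.3 = 2324 mg

2320 mg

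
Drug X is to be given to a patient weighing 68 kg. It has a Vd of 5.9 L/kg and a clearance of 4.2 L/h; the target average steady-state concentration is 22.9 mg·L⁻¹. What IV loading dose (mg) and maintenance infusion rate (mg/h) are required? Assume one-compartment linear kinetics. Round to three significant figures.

Total Vd = 5.9 × 68 = 401.2 L
Loading: fill Vd to C_target → 401.2 L × 22.9 mg/L = 9187 mg
Infusion rate = 4.200 L/h × 22.9 mg/L = 96.18 mg/h

(a) 9190 mg; (b) 96.2 mg/h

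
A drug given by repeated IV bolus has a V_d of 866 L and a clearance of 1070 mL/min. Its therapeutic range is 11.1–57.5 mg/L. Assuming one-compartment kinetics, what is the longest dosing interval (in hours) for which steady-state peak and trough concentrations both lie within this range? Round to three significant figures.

22.2 h

CL = 1070 mL/min × 60/1000 = 64.20 L/h
k = CL / Vd = 64.20 / 866.0 = 0.07413 h⁻¹
Between IV bolus doses, concentration decays as C = C₀·e^(−kτ), so C_peak/C_trough = e^(kτ).
τ_max = ln(C_peak/C_trough) / k = ln(57.5/11.1) / 0.07413 = 1.645 / 0.07413 = 22.19 h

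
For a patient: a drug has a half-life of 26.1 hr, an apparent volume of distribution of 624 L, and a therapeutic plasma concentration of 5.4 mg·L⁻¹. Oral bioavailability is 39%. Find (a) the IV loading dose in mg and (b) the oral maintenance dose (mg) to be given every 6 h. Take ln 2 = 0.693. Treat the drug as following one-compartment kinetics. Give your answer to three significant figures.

(a) 3370 mg; (b) 1380 mg

LD = Vd × C = 624.0 × 5.4 = 3370 mg
CL = 0.693 × Vd / t½ = 0.693 × 624.0 / 26.1 = 16.57 L/h
D = CL × Css × τ / F = 16.57 × 5.4 × 6 / 0.39 = 1377 mg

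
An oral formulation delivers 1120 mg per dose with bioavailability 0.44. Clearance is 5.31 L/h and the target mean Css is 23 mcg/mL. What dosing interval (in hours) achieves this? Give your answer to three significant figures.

4.04 h

F·D/τ = CL·Css → τ = F·D / (CL·Css).
τ = 0.44 × 1120 / (5.31 × 23) = 4.035 h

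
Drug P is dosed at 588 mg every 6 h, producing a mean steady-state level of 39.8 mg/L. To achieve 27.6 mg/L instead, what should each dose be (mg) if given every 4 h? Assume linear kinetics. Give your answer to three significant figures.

With linear kinetics, Css is proportional to dose rate (D/τ) at fixed clearance.
D₂ = D₁ × (Css,target / Css,current) × (τ₂/τ₁) = 588 × (27.6/39.8) × (4/6) = 271.8 mg

272 mg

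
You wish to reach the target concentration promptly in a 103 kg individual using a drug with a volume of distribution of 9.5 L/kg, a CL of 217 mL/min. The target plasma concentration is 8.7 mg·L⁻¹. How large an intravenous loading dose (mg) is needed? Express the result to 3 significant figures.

8510 mg

Vd(total) = 103 kg × 9.5 L/kg = 978.5 L
LD = Vd × C = 978.5 × 8.700 = 8513 mg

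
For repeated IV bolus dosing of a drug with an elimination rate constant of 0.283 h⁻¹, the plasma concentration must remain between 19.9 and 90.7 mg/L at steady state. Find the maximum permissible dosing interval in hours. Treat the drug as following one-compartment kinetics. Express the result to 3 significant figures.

Between IV bolus doses, concentration decays as C = C₀·e^(−kτ), so C_peak/C_trough = e^(kτ).
τ_max = ln(C_peak/C_trough) / k = ln(90.7/19.9) / 0.2830 = 1.517 / 0.2830 = 5.360 h

5.36 h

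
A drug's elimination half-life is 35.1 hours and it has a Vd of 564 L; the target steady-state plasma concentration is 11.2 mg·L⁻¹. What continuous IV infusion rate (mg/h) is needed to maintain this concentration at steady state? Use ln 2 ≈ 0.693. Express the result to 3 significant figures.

CL = ln 2 · Vd / t½ = 0.693 × 564.0 / 35.1 = 11.14 L/h
Infusion rate = CL × Css = 11.14 × 11.2 = 124.8 mg/h

125 mg/h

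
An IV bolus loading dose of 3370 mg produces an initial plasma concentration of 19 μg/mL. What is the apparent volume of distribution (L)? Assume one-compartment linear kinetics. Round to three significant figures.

Immediately after an IV bolus, C₀ = Dose / Vd, so Vd = Dose / C₀.
Vd = 3370 / 19 = 177.4 L

177 L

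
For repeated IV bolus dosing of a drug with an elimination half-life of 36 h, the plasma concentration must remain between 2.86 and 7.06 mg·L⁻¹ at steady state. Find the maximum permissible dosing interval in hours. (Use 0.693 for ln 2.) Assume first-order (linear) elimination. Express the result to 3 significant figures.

46.9 h

k = 0.693 / t½ = 0.693 / 36 = 0.01925 h⁻¹
Between IV bolus doses, concentration decays as C = C₀·e^(−kτ), so C_peak/C_trough = e^(kτ).
τ_max = ln(C_peak/C_trough) / k = ln(7.06/2.86) / 0.01925 = 0.9036 / 0.01925 = 46.94 h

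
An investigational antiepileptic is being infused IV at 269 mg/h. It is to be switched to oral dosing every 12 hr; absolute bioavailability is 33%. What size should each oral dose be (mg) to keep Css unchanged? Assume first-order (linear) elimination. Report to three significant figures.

To maintain the same Css, the systemic dosing rate must be unchanged: F·D/τ = infusion rate.
D = rate × τ / F = 269 × 12 / 0.33 = 9782 mg

9780 mg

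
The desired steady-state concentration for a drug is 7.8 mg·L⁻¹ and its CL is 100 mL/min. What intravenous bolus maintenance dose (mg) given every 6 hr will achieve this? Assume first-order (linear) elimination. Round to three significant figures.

281 mg

CL = 100 mL/min × 60/1000 = 6.000 L/h
D = CL × Css × τ = 6.000 × 7.8 × 6 = 280.8 mg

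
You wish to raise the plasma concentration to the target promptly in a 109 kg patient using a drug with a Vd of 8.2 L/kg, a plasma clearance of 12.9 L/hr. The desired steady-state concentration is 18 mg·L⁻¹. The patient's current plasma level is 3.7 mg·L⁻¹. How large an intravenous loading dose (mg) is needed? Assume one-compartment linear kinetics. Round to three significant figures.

12800 mg

Vd = 8.2 L/kg × 109 kg = 893.8 L
Concentration deficit ΔC = 18 − 3.7 = 14.30 mg/L
LD = Vd × ΔC = 893.8 × 14.30 = 12780 mg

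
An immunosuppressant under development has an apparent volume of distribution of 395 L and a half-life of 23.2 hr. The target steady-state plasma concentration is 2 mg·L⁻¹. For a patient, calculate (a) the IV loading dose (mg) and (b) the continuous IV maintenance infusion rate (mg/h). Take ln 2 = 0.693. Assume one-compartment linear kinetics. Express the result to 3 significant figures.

LD = Vd × C = 395.0 × 2 = 790.0 mg
CL = 0.693 × Vd / t½ = 0.693 × 395.0 / 23.2 = 11.80 L/h
Infusion rate = CL × Css = 11.80 × 2 = 23.60 mg/h

(a) 790 mg; (b) 23.6 mg/h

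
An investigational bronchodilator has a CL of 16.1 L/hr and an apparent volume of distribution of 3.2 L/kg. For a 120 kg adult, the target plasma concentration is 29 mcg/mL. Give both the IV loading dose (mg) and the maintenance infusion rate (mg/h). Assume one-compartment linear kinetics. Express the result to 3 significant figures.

Vd = 3.2 L/kg × 120 kg = 384.0 L
Loading dose = Vd × C = 384.0 × 29 = 11140 mg
Maintenance infusion rate = CL × Css = 16.10 × 29 = 466.9 mg/h

(a) 11100 mg; (b) 467 mg/h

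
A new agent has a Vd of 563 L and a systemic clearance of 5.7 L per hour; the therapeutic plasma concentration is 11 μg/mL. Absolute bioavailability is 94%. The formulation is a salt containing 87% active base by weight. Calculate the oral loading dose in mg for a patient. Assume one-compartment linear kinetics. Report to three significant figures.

7570 mg

The loading dose fills Vd to the target concentration.
LD = Vd × C / F / S = 563.0 × 11.00 / 0.94 / 0.87 = 7573 mg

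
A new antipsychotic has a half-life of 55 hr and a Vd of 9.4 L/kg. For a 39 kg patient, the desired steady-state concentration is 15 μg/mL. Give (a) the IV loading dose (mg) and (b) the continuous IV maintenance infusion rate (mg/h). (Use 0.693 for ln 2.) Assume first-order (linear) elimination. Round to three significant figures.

(a) 5500 mg; (b) 69.3 mg/h

Vd = 9.4 L/kg × 39 kg = 366.6 L
LD = Vd × C = 366.6 × 15 = 5499 mg
CL = 0.693 × Vd / t½ = 0.693 × 366.6 / 55 = 4.619 L/h
Infusion rate = CL × Css = 4.619 × 15 = 69.29 mg/h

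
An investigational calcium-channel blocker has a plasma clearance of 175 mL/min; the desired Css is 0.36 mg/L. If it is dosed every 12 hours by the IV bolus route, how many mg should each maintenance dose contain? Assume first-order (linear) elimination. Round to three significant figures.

45.4 mg

CL = 175 mL/min = 175 × 0.06 = 10.50 L/h
D = CL × Css × τ = 10.50 × 0.36 × 12 = 45.36 mg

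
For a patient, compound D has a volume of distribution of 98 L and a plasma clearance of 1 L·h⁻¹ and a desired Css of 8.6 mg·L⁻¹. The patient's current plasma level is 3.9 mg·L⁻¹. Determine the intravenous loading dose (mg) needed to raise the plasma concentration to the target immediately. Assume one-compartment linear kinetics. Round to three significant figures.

The loading dose fills Vd to the target concentration.
Concentration deficit ΔC = 8.6 − 3.9 = 4.700 mg/L
LD = Vd × ΔC = 98.00 × 4.700 = 460.6 mg

461 mg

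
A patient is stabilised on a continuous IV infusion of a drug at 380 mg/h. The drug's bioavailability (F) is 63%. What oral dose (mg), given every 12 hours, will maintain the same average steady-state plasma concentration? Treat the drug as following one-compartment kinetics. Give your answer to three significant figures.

To maintain the same Css, the systemic dosing rate must be unchanged: F·D/τ = infusion rate.
D = rate × τ / F = 380 × 12 / 0.63 = 7238 mg

7240 mg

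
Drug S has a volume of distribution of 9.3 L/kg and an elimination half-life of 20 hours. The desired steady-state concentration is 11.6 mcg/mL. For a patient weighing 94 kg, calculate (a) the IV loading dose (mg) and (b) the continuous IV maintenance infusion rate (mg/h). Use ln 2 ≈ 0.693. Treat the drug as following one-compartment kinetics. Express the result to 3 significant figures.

Vd = 9.3 L/kg × 94 kg = 874.2 L
LD = Vd × C = 874.2 × 11.6 = 10140 mg
CL = 0.693 × Vd / t½ = 0.693 × 874.2 / 20 = 30.29 L/h
Infusion rate = CL × Css = 30.29 × 11.6 = 351.4 mg/h

(a) 10100 mg; (b) 351 mg/h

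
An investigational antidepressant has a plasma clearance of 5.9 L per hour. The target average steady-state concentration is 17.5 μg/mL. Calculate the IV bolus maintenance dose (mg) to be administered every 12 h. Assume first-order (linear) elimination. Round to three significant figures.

D = CL × Css × τ = 5.900 × 17.5 × 12 = 1239 mg

1240 mg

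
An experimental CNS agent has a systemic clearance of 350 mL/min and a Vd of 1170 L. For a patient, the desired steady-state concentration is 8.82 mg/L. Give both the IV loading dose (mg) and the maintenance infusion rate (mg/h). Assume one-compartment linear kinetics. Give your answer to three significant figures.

Loading dose = Vd × C = 1170 × 8.82 = 10320 mg
CL = 350 mL/min × 60/1000 = 21.00 L/h
Maintenance: replace elimination → rate = CL × Css = 21.00 × 8.82 = 185.2 mg/h

(a) 10300 mg; (b) 185 mg/h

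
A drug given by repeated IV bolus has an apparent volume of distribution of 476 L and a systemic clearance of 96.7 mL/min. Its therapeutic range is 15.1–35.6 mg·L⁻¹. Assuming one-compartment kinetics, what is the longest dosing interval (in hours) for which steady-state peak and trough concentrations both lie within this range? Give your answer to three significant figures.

CL = 96.7 mL/min × 60/1000 = 5.802 L/h
k = CL / Vd = 5.802 / 476.0 = 0.01219 h⁻¹
Between IV bolus doses, concentration decays as C = C₀·e^(−kτ), so C_peak/C_trough = e^(kτ).
τ_max = ln(C_peak/C_trough) / k = ln(35.6/15.1) / 0.01219 = 0.8577 / 0.01219 = 70.36 h

70.4 h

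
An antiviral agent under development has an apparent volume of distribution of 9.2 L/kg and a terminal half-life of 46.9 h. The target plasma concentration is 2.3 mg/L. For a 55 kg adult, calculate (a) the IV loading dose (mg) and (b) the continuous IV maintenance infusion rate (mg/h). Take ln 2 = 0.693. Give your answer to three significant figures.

Vd(total) = 55 kg × 9.2 L/kg = 506.0 L
LD = Vd × C = 506.0 × 2.3 = 1164 mg
CL = 0.693 × Vd / t½ = 0.693 × 506.0 / 46.9 = 7.477 L/h
Infusion rate = CL × Css = 7.477 × 2.3 = 17.20 mg/h

(a) 1160 mg; (b) 17.2 mg/h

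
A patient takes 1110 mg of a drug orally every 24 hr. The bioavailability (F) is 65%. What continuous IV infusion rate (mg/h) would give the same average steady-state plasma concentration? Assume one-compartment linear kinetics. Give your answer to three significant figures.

30.1 mg/h

Equivalent systemic input: infusion rate = F·D/τ.
Rate = 0.65 × 1110 / 24 = 30.06 mg/h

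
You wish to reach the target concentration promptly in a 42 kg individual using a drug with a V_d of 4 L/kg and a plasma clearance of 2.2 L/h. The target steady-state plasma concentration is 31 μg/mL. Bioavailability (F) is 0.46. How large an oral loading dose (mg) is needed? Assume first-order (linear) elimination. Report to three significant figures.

Vd = 4 L/kg × 42 kg = 168.0 L
LD = Vd × C / F = 168.0 × 31.00 / 0.46 = 11320 mg

11300 mg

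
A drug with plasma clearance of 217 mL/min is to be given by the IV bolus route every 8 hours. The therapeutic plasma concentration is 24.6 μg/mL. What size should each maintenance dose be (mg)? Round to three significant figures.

CL = 217 mL/min × 60/1000 = 13.02 L/h
D = CL × Css × τ = 13.02 × 24.6 × 8 = 2562 mg

2560 mg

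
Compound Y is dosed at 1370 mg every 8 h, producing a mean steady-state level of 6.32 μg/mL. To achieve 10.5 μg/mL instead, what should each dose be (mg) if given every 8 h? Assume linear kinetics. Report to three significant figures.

2280 mg

For first-order elimination, Css ∝ F·D/(CL·τ); F and CL are unchanged, so Css ∝ D/τ.
D₂ = D₁ × (Css,target / Css,current) = 1370 × 10.5/6.32 = 2276 mg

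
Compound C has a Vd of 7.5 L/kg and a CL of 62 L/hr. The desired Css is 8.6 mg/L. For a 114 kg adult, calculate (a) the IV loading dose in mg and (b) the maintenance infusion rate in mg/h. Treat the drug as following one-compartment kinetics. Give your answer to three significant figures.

(a) 7350 mg; (b) 533 mg/h

Total Vd = 7.5 × 114 = 855.0 L
Loading dose = Vd × C = 855.0 × 8.6 = 7353 mg
Maintenance infusion rate = CL × Css = 62.00 × 8.6 = 533.2 mg/h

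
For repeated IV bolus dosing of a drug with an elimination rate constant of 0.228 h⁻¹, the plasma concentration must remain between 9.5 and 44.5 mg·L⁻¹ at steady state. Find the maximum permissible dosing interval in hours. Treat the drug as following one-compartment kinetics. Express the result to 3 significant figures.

Between IV bolus doses, concentration decays as C = C₀·e^(−kτ), so C_peak/C_trough = e^(kτ).
τ_max = ln(C_peak/C_trough) / k = ln(44.5/9.5) / 0.2280 = 1.544 / 0.2280 = 6.772 h

6.77 h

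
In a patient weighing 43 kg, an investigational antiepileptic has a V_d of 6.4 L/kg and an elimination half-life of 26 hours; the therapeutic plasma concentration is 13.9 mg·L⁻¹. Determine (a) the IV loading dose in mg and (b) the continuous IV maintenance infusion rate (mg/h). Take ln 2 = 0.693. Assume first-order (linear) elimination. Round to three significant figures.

(a) 3830 mg; (b) 102 mg/h

Total Vd = 6.4 × 43 = 275.2 L
LD = Vd × C = 275.2 × 13.9 = 3825 mg
CL = 0.693 × Vd / t½ = 0.693 × 275.2 / 26 = 7.335 L/h
Infusion rate = CL × Css = 7.335 × 13.9 = 102.0 mg/h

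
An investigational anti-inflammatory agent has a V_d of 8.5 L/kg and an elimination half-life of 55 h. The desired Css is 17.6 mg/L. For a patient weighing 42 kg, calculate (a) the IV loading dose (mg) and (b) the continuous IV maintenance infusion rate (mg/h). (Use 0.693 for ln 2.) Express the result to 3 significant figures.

(a) 6280 mg; (b) 79.2 mg/h

Total Vd = 8.5 × 42 = 357.0 L
LD = Vd × C = 357.0 × 17.6 = 6283 mg
CL = 0.693 × Vd / t½ = 0.693 × 357.0 / 55 = 4.498 L/h
Infusion rate = CL × Css = 4.498 × 17.6 = 79.16 mg/h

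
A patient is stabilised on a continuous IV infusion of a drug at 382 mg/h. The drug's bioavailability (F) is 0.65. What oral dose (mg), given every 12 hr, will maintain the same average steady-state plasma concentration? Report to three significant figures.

To maintain the same Css, the systemic dosing rate must be unchanged: F·D/τ = infusion rate.
D = rate × τ / F = 382 × 12 / 0.65 = 7052 mg

7050 mg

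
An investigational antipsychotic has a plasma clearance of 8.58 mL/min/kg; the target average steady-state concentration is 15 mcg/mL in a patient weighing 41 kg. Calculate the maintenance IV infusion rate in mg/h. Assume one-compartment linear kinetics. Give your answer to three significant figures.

317 mg/h

CL = 8.58 mL/min/kg × 41 kg = 351.8 mL/min = 351.8 × 60/1000 = 21.11 L/h
Rate = CL × Css = 21.11 × 15 = 316.7 mg/h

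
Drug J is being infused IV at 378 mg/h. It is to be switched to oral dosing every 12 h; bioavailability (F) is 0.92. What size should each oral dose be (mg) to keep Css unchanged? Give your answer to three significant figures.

4930 mg

To maintain the same Css, the systemic dosing rate must be unchanged: F·D/τ = infusion rate.
D = rate × τ / F = 378 × 12 / 0.92 = 4930 mg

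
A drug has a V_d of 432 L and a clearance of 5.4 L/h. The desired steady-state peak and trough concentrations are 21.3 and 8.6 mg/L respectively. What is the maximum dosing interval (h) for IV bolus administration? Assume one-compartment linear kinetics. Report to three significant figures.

72.6 h

k = CL / Vd = 5.400 / 432.0 = 0.01250 h⁻¹
Between IV bolus doses, concentration decays as C = C₀·e^(−kτ), so C_peak/C_trough = e^(kτ).
τ_max = ln(C_peak/C_trough) / k = ln(21.3/8.6) / 0.01250 = 0.9069 / 0.01250 = 72.55 h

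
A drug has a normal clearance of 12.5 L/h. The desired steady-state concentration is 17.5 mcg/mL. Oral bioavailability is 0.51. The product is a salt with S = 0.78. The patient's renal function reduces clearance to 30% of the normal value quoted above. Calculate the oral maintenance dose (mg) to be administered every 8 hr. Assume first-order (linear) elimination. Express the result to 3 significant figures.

Patient clearance = 0.3 × 12.50 = 3.750 L/h
D = CL × Css × τ / F / S = 3.750 × 17.5 × 8 / 0.51 / 0.78 = 1320 mg

1320 mg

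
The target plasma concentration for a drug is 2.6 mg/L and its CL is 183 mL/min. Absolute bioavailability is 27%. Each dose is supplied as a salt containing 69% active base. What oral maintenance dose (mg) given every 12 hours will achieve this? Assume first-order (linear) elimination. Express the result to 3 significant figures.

Convert clearance: 183 mL/min × 60 min/h ÷ 1000 mL/L = 10.98 L/h
D = CL × Css × τ / F / S = 10.98 × 2.6 × 12 / 0.27 / 0.69 = 1839 mg

1840 mg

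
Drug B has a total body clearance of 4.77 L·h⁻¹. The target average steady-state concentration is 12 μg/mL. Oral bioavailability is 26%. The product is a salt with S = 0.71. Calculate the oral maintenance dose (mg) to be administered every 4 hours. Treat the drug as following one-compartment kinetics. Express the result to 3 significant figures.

1240 mg

D = CL × Css × τ / F / S = 4.770 × 12 × 4 / 0.26 / 0.71 = 1240 mg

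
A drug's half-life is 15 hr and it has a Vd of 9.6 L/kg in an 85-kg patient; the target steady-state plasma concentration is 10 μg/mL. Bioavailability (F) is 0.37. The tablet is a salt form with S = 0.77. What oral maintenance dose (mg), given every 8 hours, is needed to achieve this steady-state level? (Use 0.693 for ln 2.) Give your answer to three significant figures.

10600 mg

Vd = 9.6 L/kg × 85 kg = 816.0 L
CL = 0.693 × Vd / t½ = 0.693 × 816.0 / 15 = 37.70 L/h
D = CL × Css × τ / F / S = 37.70 × 10 × 8 / 0.37 / 0.77 = 10590 mg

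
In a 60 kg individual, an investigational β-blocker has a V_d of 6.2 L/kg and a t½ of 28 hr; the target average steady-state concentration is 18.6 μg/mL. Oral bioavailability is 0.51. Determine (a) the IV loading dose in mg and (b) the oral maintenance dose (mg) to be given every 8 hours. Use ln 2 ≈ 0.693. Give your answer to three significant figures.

(a) 6920 mg; (b) 2690 mg

Total Vd = 6.2 × 60 = 372.0 L
LD = Vd × C = 372.0 × 18.6 = 6919 mg
CL = 0.693 × Vd / t½ = 0.693 × 372.0 / 28 = 9.207 L/h
D = CL × Css × τ / F = 9.207 × 18.6 × 8 / 0.51 = 2686 mg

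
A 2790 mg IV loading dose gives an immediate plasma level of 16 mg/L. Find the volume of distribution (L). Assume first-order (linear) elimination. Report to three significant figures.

174 L

Immediately after an IV bolus, C₀ = Dose / Vd, so Vd = Dose / C₀.
Vd = 2790 / 16 = 174.4 L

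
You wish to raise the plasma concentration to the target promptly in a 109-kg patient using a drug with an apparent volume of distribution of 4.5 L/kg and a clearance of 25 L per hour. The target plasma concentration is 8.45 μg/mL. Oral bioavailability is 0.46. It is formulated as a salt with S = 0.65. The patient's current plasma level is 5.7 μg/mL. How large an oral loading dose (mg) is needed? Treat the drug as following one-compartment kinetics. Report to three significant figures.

Vd(total) = 109 kg × 4.5 L/kg = 490.5 L
Concentration deficit ΔC = 8.45 − 5.7 = 2.750 mg/L
LD = Vd × ΔC / F / S = 490.5 × 2.750 / 0.46 / 0.65 = 4511 mg

4510 mg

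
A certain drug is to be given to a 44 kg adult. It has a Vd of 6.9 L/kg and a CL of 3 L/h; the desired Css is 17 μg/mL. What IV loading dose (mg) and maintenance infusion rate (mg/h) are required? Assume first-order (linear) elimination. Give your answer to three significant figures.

(a) 5160 mg; (b) 51.0 mg/h

Total Vd = 6.9 × 44 = 303.6 L
Loading: fill Vd to C_target → 303.6 L × 17 mg/L = 5161 mg
Maintenance: replace elimination → rate = CL × Css = 3.000 × 17 = 51.00 mg/h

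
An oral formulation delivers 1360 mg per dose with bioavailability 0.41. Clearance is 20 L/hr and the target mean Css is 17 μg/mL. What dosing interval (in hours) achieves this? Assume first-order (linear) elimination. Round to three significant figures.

F·D/τ = CL·Css → τ = F·D / (CL·Css).
τ = 0.41 × 1360 / (20 × 17) = 1.640 h

1.64 h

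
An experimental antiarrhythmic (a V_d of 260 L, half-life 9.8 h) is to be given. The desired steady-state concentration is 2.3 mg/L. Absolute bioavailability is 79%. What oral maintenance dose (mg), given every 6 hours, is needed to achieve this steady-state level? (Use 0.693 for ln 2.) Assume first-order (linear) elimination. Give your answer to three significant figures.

321 mg

CL = ln 2 · Vd / t½ = 0.693 × 260.0 / 9.8 = 18.39 L/h
D = CL × Css × τ / F = 18.39 × 2.3 × 6 / 0.79 = 321.2 mg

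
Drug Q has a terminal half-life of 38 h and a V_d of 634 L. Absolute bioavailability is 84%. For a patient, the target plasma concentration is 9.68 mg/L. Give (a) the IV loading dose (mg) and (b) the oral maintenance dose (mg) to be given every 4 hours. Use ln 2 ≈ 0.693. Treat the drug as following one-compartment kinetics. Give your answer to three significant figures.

LD = Vd × C = 634.0 × 9.68 = 6137 mg
CL = 0.693 × Vd / t½ = 0.693 × 634.0 / 38 = 11.56 L/h
D = CL × Css × τ / F = 11.56 × 9.68 × 4 / 0.84 = 532.9 mg

(a) 6140 mg; (b) 533 mg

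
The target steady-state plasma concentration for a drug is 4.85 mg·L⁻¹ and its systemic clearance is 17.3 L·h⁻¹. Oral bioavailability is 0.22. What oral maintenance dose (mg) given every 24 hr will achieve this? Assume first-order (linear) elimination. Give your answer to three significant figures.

D = CL × Css × τ / F = 17.30 × 4.85 × 24 / 0.22 = 9153 mg

9150 mg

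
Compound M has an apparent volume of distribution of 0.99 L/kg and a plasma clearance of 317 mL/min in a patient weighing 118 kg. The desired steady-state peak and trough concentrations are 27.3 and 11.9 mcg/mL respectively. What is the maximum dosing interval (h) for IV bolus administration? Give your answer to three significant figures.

5.10 h

Total Vd = 0.99 × 118 = 116.8 L
CL = 317 mL/min × 60/1000 = 19.02 L/h
k = CL / Vd = 19.02 / 116.8 = 0.1628 h⁻¹
Between IV bolus doses, concentration decays as C = C₀·e^(−kτ), so C_peak/C_trough = e^(kτ).
τ_max = ln(C_peak/C_trough) / k = ln(27.3/11.9) / 0.1628 = 0.8303 / 0.1628 = 5.100 h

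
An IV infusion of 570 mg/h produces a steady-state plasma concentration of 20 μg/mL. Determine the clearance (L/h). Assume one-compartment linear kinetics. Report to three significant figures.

At steady state, infusion rate = CL × Css, so CL = rate / Css.
CL = 570 / 20 = 28.50 L/h

28.5 L/h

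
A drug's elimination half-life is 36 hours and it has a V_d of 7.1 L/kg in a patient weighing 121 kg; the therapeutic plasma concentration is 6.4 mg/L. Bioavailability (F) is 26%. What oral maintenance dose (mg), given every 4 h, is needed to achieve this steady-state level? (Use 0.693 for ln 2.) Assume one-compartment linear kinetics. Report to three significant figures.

Vd(total) = 121 kg × 7.1 L/kg = 859.1 L
k = 0.693/36 = 0.01925 h⁻¹, so CL = k·Vd = 0.01925 × 859.1 = 16.54 L/h
D = CL × Css × τ / F = 16.54 × 6.4 × 4 / 0.26 = 1629 mg

1630 mg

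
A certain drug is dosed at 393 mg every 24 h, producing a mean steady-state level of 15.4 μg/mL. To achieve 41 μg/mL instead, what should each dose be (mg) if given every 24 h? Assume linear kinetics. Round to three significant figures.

1050 mg

With linear kinetics, Css is proportional to dose rate (D/τ) at fixed clearance.
D₂ = D₁ × (Css,target / Css,current) = 393 × 41/15.4 = 1046 mg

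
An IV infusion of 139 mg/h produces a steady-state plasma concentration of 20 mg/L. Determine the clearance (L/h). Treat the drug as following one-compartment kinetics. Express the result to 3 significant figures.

6.95 L/h

At steady state, infusion rate = CL × Css, so CL = rate / Css.
CL = 139 / 20 = 6.950 L/h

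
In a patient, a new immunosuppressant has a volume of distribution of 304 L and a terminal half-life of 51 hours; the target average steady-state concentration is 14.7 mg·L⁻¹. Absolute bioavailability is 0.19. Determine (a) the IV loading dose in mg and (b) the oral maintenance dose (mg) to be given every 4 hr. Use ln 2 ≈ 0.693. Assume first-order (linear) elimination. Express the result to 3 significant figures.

LD = Vd × C = 304.0 × 14.7 = 4469 mg
CL = 0.693 × Vd / t½ = 0.693 × 304.0 / 51 = 4.131 L/h
D = CL × Css × τ / F = 4.131 × 14.7 × 4 / 0.19 = 1278 mg

(a) 4470 mg; (b) 1280 mg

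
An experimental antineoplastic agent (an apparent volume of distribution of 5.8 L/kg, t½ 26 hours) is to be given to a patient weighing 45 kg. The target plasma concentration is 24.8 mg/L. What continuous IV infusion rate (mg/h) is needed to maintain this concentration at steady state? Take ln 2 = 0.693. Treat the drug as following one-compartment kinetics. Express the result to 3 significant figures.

Vd(total) = 45 kg × 5.8 L/kg = 261.0 L
CL = ln 2 · Vd / t½ = 0.693 × 261.0 / 26 = 6.957 L/h
Infusion rate = CL × Css = 6.957 × 24.8 = 172.5 mg/h

173 mg/h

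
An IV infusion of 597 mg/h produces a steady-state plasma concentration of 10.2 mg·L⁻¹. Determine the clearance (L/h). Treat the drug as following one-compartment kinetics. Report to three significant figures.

58.5 L/h

At steady state, infusion rate = CL × Css, so CL = rate / Css.
CL = 597 / 10.2 = 58.53 L/h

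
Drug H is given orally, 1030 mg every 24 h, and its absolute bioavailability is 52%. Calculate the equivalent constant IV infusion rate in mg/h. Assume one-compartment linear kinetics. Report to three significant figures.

Equivalent systemic input: infusion rate = F·D/τ.
Rate = 0.52 × 1030 / 24 = 22.32 mg/h

22.3 mg/h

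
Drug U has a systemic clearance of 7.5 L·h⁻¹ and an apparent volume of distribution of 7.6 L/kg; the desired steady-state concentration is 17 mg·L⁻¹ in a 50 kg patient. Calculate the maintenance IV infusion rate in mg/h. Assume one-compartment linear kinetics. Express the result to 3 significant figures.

128 mg/h

At steady state, infusion rate equals elimination rate: rate in = CL × Css.
Infusion rate = CL · Css = 7.500 L/h × 17 mg/L = 127.5 mg/h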